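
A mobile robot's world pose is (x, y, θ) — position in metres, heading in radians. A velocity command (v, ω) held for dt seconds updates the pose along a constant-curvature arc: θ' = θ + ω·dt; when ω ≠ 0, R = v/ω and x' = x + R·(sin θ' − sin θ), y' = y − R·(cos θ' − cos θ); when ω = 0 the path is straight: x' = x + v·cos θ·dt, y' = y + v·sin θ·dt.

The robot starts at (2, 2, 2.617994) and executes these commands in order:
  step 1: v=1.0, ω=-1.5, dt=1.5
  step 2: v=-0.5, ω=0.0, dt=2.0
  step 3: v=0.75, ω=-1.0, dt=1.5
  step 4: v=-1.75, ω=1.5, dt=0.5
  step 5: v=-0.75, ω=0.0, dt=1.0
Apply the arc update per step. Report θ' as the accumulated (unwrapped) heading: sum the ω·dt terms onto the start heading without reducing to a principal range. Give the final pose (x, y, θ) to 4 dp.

(0.7920, 3.3250, -0.3820)

step 1: θ'=0.3680 (R=-0.6667) → pose (2.0935, 3.1994, 0.3680)
step 2: θ'=0.3680 (straight) → pose (1.1605, 2.8396, 0.3680)
step 3: θ'=-1.1320 (R=-0.7500) → pose (2.1092, 2.4585, -1.1320)
step 4: θ'=-0.3820 (R=-1.1667) → pose (1.4880, 3.0454, -0.3820)
step 5: θ'=-0.3820 (straight) → pose (0.7920, 3.3250, -0.3820)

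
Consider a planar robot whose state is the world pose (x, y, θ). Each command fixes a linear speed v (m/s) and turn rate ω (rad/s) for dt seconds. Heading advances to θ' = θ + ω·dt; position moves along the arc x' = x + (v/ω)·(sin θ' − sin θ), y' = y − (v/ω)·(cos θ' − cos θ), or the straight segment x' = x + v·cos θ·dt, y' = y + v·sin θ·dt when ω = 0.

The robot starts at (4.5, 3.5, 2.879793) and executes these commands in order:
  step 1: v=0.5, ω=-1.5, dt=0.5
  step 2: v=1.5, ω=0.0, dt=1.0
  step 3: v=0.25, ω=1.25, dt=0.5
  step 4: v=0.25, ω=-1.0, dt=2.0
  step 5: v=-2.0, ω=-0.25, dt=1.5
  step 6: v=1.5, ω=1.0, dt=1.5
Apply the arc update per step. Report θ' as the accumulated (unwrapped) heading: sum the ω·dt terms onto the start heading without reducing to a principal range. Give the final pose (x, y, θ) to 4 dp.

(1.6947, 5.6563, 1.8798)

step 1: θ'=2.1298 (R=-0.3333) → pose (4.3037, 3.6452, 2.1298)
step 2: θ'=2.1298 (straight) → pose (3.5082, 4.9169, 2.1298)
step 3: θ'=2.7548 (R=0.2000) → pose (3.4141, 4.9960, 2.7548)
step 4: θ'=0.7548 (R=-0.2500) → pose (3.3371, 5.4097, 0.7548)
step 5: θ'=0.3798 (R=8.0000) → pose (0.8218, 3.8070, 0.3798)
step 6: θ'=1.8798 (R=1.5000) → pose (1.6947, 5.6563, 1.8798)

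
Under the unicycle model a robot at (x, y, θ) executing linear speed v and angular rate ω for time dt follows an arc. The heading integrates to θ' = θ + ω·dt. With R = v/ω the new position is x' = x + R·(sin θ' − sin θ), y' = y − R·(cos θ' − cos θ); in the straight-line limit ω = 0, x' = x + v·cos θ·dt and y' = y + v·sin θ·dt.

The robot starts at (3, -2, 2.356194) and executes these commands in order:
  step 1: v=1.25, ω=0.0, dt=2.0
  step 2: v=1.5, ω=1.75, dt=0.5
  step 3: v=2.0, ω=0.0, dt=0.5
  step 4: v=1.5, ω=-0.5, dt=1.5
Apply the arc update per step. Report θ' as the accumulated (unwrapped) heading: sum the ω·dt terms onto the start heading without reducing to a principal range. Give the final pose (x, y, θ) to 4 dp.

step 1: θ'=2.3562 (straight) → pose (1.2322, -0.2322, 2.3562)
step 2: θ'=3.2312 (R=0.8571) → pose (0.5494, 0.0154, 3.2312)
step 3: θ'=3.2312 (straight) → pose (-0.4465, -0.0741, 3.2312)
step 4: θ'=2.4812 (R=-3.0000) → pose (-2.5553, 0.5446, 2.4812)

(-2.5553, 0.5446, 2.4812)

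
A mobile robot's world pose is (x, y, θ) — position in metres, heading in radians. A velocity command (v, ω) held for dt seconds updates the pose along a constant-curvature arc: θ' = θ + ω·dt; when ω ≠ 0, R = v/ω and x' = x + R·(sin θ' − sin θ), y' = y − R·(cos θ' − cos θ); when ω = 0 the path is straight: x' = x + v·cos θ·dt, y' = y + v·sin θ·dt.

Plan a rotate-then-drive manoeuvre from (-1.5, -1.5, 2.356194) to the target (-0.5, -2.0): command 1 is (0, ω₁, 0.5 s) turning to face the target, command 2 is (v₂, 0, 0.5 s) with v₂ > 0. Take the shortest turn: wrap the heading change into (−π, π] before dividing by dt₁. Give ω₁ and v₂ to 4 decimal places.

heading to target = atan2(-2−-1.5, -0.5−-1.5) = -0.4636
Δθ = wrap(-0.4636 − 2.3562) = -2.8198; ω₁ = Δθ/dt₁ = -5.6397
distance = √((-0.5−-1.5)² + (-2−-1.5)²) = 1.1180; v₂ = distance/dt₂ = 2.2361

ω₁ = -5.6397, v₂ = 2.2361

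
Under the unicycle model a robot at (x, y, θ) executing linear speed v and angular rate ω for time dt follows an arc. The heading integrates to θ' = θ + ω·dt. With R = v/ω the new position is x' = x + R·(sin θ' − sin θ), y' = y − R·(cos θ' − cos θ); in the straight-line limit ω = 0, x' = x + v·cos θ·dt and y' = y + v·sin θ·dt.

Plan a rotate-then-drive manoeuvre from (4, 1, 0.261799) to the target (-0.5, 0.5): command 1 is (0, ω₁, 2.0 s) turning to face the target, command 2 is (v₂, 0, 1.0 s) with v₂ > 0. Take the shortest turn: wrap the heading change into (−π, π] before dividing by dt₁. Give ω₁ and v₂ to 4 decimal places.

ω₁ = 1.4952, v₂ = 4.5277

heading to target = atan2(0.5−1, -0.5−4) = -3.0309
Δθ = wrap(-3.0309 − 0.2618) = 2.9905; ω₁ = Δθ/dt₁ = 1.4952
distance = √((-0.5−4)² + (0.5−1)²) = 4.5277; v₂ = distance/dt₂ = 4.5277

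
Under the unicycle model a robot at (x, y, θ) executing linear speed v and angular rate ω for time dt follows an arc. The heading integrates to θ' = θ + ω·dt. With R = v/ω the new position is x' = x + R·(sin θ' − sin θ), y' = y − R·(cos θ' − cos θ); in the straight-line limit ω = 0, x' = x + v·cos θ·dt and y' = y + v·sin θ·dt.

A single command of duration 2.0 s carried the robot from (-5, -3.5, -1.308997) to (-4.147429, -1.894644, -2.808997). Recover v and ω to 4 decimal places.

Δθ = -2.808997 − -1.308997 = -1.500000
ω = Δθ/dt = -1.500000/2.0 = -0.7500
R = −Δy/(cos θ' − cos θ) = 1.3333
v = R·ω = 1.3333·-0.7500 = -1.0000

v = -1.0000, ω = -0.7500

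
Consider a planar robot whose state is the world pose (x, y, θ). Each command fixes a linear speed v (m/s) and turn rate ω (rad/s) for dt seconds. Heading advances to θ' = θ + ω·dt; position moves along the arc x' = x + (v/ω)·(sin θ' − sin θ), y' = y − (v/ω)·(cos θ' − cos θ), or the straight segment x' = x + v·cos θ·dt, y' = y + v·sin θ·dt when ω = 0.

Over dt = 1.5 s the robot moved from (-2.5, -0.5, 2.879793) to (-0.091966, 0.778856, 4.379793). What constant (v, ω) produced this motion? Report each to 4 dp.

Δθ = 4.379793 − 2.879793 = 1.500000
ω = Δθ/dt = 1.500000/1.5 = 1.0000
R = Δx/(sin θ' − sin θ) = -2.0000
v = R·ω = -2.0000·1.0000 = -2.0000

v = -2.0000, ω = 1.0000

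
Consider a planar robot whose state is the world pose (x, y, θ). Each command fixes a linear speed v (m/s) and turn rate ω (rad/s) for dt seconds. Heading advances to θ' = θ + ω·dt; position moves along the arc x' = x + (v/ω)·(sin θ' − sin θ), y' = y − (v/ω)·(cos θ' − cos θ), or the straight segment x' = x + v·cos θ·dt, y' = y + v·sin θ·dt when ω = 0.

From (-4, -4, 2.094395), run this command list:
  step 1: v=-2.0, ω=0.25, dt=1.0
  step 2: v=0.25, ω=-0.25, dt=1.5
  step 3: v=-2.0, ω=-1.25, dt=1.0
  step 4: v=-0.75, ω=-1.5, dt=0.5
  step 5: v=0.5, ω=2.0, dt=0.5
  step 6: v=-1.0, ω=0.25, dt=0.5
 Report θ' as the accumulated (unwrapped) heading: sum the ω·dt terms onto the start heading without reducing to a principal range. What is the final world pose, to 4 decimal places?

(-3.8089, -7.5477, 1.0944)

step 1: θ'=2.3444 (R=-8.0000) → pose (-2.7950, -5.5897, 2.3444)
step 2: θ'=1.9694 (R=-1.0000) → pose (-3.0012, -5.2791, 1.9694)
step 3: θ'=0.7194 (R=1.6000) → pose (-3.4215, -7.1037, 0.7194)
step 4: θ'=-0.0306 (R=0.5000) → pose (-3.7663, -7.2273, -0.0306)
step 5: θ'=0.9694 (R=0.2500) → pose (-3.5525, -7.1189, 0.9694)
step 6: θ'=1.0944 (R=-4.0000) → pose (-3.8089, -7.5477, 1.0944)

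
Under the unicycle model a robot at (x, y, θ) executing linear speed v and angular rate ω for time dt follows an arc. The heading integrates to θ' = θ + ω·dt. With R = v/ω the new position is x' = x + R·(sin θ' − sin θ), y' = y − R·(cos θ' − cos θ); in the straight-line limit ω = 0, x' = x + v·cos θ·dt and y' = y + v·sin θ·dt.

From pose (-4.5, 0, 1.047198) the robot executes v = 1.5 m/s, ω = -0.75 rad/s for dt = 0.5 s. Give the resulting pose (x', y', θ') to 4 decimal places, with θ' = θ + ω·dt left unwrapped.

(-4.0134, 0.5649, 0.6722)

θ' = 1.0472 + -0.75·0.5 = 0.6722
R = v/ω = 1.5/-0.75 = -2.0000
x' = -4.5 + -2.0000·(sin 0.6722 − sin 1.0472) = -4.0134
y' = 0 − -2.0000·(cos 0.6722 − cos 1.0472) = 0.5649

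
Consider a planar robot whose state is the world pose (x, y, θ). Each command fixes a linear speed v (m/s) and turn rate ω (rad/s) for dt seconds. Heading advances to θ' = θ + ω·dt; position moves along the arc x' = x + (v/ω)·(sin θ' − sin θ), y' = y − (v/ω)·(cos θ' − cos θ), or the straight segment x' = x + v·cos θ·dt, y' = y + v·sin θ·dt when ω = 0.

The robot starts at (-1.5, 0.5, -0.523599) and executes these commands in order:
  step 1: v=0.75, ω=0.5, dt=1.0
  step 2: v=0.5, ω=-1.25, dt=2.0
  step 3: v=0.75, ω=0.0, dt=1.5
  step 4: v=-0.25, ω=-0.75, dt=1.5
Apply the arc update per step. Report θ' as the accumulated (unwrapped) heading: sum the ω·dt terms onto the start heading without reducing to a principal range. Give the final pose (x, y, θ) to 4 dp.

(-1.1250, -1.0586, -3.6486)

step 1: θ'=-0.0236 (R=1.5000) → pose (-0.7854, 0.2995, -0.0236)
step 2: θ'=-2.5236 (R=-0.4000) → pose (-0.5631, -0.4265, -2.5236)
step 3: θ'=-2.5236 (straight) → pose (-1.4800, -1.0783, -2.5236)
step 4: θ'=-3.6486 (R=0.3333) → pose (-1.1250, -1.0586, -3.6486)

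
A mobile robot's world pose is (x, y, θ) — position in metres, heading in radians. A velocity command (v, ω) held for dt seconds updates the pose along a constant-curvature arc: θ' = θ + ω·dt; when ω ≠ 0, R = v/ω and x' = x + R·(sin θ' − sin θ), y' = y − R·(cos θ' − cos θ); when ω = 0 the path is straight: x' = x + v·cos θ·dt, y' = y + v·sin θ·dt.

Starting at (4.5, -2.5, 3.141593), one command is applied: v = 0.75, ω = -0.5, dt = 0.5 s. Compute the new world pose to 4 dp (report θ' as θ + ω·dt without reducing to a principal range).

θ' = 3.1416 + -0.5·0.5 = 2.8916
R = v/ω = 0.75/-0.5 = -1.5000
x' = 4.5 + -1.5000·(sin 2.8916 − sin 3.1416) = 4.1289
y' = -2.5 − -1.5000·(cos 2.8916 − cos 3.1416) = -2.4534

(4.1289, -2.4534, 2.8916)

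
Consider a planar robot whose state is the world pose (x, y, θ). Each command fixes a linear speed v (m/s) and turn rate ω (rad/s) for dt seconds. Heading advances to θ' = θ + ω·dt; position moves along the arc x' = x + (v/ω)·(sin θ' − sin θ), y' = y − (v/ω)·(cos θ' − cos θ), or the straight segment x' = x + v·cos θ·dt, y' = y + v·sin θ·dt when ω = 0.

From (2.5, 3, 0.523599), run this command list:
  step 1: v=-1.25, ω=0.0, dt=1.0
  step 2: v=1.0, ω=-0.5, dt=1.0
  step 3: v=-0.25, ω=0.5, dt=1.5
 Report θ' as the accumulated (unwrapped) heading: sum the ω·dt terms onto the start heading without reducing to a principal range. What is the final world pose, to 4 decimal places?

step 1: θ'=0.5236 (straight) → pose (1.4175, 2.3750, 0.5236)
step 2: θ'=0.0236 (R=-2.0000) → pose (2.3703, 2.6424, 0.0236)
step 3: θ'=0.7736 (R=-0.5000) → pose (2.0327, 2.5002, 0.7736)

(2.0327, 2.5002, 0.7736)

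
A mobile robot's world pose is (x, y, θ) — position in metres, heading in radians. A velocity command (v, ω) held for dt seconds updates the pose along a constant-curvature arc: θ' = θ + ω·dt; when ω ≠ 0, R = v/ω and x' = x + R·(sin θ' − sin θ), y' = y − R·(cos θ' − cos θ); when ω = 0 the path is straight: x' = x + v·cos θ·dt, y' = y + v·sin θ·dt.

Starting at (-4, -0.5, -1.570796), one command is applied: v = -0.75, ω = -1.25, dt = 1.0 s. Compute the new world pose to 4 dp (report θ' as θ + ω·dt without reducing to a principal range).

θ' = -1.5708 + -1.25·1.0 = -2.8208
R = v/ω = -0.75/-1.25 = 0.6000
x' = -4 + 0.6000·(sin -2.8208 − sin -1.5708) = -3.5892
y' = -0.5 − 0.6000·(cos -2.8208 − cos -1.5708) = 0.0694

(-3.5892, 0.0694, -2.8208)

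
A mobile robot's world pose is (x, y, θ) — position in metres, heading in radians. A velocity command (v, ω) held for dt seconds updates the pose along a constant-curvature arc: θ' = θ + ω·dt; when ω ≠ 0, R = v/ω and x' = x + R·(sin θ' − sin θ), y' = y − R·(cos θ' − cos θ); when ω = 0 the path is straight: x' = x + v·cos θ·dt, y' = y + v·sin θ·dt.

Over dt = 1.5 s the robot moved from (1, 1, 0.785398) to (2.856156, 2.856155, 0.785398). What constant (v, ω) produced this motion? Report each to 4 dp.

Δθ = 0.785398 − 0.785398 = 0.000000
ω = Δθ/dt = 0.000000/1.5 = 0.0000
ω = 0 → v = (Δx·cos θ + Δy·sin θ)/dt = 1.7500

v = 1.7500, ω = 0.0000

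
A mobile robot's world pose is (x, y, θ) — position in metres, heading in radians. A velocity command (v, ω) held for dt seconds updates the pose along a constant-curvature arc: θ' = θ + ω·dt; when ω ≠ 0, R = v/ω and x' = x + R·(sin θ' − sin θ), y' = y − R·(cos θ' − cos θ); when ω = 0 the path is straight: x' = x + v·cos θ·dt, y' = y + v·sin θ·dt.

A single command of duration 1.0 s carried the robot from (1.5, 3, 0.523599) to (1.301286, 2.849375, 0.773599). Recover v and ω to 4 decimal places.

Δθ = 0.773599 − 0.523599 = 0.250000
ω = Δθ/dt = 0.250000/1.0 = 0.2500
R = Δx/(sin θ' − sin θ) = -1.0000
v = R·ω = -1.0000·0.2500 = -0.2500

v = -0.2500, ω = 0.2500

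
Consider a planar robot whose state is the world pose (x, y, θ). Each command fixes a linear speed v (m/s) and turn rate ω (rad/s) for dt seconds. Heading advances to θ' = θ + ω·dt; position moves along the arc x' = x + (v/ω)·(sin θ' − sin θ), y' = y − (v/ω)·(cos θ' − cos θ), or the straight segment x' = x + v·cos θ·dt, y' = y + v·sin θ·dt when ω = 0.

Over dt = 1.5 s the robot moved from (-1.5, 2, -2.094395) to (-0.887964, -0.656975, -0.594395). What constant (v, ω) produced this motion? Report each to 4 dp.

v = 2.0000, ω = 1.0000

Δθ = -0.594395 − -2.094395 = 1.500000
ω = Δθ/dt = 1.500000/1.5 = 1.0000
R = −Δy/(cos θ' − cos θ) = 2.0000
v = R·ω = 2.0000·1.0000 = 2.0000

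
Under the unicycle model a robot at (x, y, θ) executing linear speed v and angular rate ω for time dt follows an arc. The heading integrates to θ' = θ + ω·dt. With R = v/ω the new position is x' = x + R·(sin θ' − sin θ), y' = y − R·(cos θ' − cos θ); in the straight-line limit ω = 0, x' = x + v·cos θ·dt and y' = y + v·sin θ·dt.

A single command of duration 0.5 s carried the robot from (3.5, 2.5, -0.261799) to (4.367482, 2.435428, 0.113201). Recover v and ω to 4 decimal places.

Δθ = 0.113201 − -0.261799 = 0.375000
ω = Δθ/dt = 0.375000/0.5 = 0.7500
R = Δx/(sin θ' − sin θ) = 2.3333
v = R·ω = 2.3333·0.7500 = 1.7500

v = 1.7500, ω = 0.7500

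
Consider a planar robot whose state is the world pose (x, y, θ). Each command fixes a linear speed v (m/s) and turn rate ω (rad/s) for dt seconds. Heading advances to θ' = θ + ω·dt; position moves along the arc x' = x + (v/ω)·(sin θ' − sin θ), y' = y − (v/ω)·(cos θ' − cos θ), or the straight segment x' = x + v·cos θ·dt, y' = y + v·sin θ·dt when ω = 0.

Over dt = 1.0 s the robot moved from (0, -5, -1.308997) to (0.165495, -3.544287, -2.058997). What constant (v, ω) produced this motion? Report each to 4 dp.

v = -1.5000, ω = -0.7500

Δθ = -2.058997 − -1.308997 = -0.750000
ω = Δθ/dt = -0.750000/1.0 = -0.7500
R = −Δy/(cos θ' − cos θ) = 2.0000
v = R·ω = 2.0000·-0.7500 = -1.5000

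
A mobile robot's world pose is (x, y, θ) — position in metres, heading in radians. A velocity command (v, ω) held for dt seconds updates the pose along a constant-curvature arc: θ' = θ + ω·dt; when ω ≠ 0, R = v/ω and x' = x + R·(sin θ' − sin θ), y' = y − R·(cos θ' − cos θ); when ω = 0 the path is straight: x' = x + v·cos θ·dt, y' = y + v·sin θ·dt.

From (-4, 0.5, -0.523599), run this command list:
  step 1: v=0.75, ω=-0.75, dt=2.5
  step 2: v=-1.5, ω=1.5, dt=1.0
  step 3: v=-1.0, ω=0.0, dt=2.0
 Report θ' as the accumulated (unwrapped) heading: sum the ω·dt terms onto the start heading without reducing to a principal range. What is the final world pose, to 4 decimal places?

(-4.9630, 1.8216, -0.8986)

step 1: θ'=-2.3986 (R=-1.0000) → pose (-3.8235, -1.1025, -2.3986)
step 2: θ'=-0.8986 (R=-1.0000) → pose (-3.7175, 0.2567, -0.8986)
step 3: θ'=-0.8986 (straight) → pose (-4.9630, 1.8216, -0.8986)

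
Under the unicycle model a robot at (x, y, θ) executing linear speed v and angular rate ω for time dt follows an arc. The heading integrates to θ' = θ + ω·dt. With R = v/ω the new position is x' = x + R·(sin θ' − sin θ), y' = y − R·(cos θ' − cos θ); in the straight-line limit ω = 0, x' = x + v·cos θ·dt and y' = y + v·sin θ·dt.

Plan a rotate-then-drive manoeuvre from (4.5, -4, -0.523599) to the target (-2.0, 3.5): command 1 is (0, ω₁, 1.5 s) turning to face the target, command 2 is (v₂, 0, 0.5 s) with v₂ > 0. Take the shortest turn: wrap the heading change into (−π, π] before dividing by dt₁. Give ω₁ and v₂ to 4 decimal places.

ω₁ = 1.8723, v₂ = 19.8494

heading to target = atan2(3.5−-4, -2−4.5) = 2.2849
Δθ = wrap(2.2849 − -0.5236) = 2.8085; ω₁ = Δθ/dt₁ = 1.8723
distance = √((-2−4.5)² + (3.5−-4)²) = 9.9247; v₂ = distance/dt₂ = 19.8494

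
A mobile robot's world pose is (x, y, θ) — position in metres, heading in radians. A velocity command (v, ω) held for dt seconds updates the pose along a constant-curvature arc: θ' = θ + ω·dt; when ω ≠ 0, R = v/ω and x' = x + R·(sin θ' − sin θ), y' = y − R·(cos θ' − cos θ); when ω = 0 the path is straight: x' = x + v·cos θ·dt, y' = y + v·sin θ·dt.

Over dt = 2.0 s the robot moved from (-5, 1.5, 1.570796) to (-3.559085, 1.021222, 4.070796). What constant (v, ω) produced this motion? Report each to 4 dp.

v = -1.0000, ω = 1.2500

Δθ = 4.070796 − 1.570796 = 2.500000
ω = Δθ/dt = 2.500000/2.0 = 1.2500
R = Δx/(sin θ' − sin θ) = -0.8000
v = R·ω = -0.8000·1.2500 = -1.0000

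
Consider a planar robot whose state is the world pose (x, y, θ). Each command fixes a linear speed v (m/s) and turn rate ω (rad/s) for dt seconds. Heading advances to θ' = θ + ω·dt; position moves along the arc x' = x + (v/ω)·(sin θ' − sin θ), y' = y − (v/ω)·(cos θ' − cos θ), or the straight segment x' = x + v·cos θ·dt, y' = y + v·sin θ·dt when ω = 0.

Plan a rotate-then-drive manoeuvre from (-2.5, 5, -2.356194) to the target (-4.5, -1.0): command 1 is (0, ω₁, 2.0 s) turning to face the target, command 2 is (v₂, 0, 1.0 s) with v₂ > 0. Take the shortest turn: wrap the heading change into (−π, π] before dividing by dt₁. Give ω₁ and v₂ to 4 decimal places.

heading to target = atan2(-1−5, -4.5−-2.5) = -1.8925
Δθ = wrap(-1.8925 − -2.3562) = 0.4636; ω₁ = Δθ/dt₁ = 0.2318
distance = √((-4.5−-2.5)² + (-1−5)²) = 6.3246; v₂ = distance/dt₂ = 6.3246

ω₁ = 0.2318, v₂ = 6.3246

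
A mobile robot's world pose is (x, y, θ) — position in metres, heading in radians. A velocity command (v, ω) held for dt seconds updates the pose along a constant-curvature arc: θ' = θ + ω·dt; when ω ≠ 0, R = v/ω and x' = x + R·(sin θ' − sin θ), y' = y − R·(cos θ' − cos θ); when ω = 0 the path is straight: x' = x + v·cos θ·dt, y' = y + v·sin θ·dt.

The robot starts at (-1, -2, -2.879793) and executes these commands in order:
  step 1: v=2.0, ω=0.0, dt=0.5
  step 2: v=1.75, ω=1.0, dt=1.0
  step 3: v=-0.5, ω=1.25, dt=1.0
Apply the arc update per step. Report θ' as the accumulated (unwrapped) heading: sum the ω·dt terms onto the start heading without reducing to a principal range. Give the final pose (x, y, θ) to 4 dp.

step 1: θ'=-2.8798 (straight) → pose (-1.9659, -2.2588, -2.8798)
step 2: θ'=-1.8798 (R=1.7500) → pose (-3.1801, -3.4170, -1.8798)
step 3: θ'=-0.6298 (R=-0.4000) → pose (-3.3256, -2.9721, -0.6298)

(-3.3256, -2.9721, -0.6298)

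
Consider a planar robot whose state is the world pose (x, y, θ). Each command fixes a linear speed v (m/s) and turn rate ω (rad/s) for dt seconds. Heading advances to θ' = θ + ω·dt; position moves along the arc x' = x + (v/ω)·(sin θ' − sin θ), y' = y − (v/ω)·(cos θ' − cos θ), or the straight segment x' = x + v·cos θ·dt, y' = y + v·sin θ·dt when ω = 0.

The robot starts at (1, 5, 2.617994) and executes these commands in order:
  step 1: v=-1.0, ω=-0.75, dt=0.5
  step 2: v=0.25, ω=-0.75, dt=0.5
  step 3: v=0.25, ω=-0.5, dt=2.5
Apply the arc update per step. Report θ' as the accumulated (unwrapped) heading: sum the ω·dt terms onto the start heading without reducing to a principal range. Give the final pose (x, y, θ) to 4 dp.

(1.5071, 5.3395, 0.6180)

step 1: θ'=2.2430 (R=1.3333) → pose (1.3766, 4.6756, 2.2430)
step 2: θ'=1.8680 (R=-0.3333) → pose (1.3187, 4.7855, 1.8680)
step 3: θ'=0.6180 (R=-0.5000) → pose (1.5071, 5.3395, 0.6180)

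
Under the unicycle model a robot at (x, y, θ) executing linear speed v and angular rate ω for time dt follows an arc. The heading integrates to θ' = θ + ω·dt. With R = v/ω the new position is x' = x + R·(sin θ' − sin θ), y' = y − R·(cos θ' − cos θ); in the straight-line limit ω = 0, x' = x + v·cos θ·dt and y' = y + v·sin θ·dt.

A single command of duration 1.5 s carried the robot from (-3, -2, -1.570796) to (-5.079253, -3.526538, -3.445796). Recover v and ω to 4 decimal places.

v = 2.0000, ω = -1.2500

Δθ = -3.445796 − -1.570796 = -1.875000
ω = Δθ/dt = -1.875000/1.5 = -1.2500
R = Δx/(sin θ' − sin θ) = -1.6000
v = R·ω = -1.6000·-1.2500 = 2.0000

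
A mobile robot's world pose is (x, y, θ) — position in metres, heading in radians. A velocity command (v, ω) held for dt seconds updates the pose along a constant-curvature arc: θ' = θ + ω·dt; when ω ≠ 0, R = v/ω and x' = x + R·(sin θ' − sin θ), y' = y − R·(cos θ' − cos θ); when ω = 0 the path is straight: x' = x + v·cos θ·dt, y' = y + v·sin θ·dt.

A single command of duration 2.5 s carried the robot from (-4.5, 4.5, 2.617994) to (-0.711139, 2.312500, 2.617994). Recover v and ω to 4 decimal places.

Δθ = 2.617994 − 2.617994 = 0.000000
ω = Δθ/dt = 0.000000/2.5 = 0.0000
ω = 0 → v = (Δx·cos θ + Δy·sin θ)/dt = -1.7500

v = -1.7500, ω = 0.0000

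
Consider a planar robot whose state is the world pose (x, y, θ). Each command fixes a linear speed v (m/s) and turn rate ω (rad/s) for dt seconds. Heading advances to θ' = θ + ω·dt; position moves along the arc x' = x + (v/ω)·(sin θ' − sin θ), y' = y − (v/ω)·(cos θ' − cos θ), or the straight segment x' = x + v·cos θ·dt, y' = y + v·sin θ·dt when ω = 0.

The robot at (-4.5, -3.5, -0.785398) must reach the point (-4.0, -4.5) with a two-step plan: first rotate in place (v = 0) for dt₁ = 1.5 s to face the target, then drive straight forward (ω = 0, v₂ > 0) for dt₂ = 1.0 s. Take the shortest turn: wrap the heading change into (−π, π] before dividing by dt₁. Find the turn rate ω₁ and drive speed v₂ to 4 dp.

heading to target = atan2(-4.5−-3.5, -4−-4.5) = -1.1071
Δθ = wrap(-1.1071 − -0.7854) = -0.3218; ω₁ = Δθ/dt₁ = -0.2145
distance = √((-4−-4.5)² + (-4.5−-3.5)²) = 1.1180; v₂ = distance/dt₂ = 1.1180

ω₁ = -0.2145, v₂ = 1.1180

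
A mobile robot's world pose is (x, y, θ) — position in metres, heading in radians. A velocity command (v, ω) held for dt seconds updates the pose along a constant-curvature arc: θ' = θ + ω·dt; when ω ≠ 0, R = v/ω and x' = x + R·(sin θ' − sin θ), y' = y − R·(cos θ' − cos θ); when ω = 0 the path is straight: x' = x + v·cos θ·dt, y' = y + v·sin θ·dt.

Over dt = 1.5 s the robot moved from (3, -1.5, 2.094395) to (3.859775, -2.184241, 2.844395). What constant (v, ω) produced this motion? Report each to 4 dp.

Δθ = 2.844395 − 2.094395 = 0.750000
ω = Δθ/dt = 0.750000/1.5 = 0.5000
R = Δx/(sin θ' − sin θ) = -1.5000
v = R·ω = -1.5000·0.5000 = -0.7500

v = -0.7500, ω = 0.5000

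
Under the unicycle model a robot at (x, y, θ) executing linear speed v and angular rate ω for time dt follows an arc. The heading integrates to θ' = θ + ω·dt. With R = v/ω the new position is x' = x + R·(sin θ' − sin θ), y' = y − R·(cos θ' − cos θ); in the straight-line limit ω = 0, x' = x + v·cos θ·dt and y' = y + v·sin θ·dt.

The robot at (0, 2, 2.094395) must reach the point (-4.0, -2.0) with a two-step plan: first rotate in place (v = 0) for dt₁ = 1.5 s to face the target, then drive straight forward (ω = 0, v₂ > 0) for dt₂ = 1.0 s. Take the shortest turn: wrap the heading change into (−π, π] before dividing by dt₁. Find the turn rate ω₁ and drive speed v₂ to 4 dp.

ω₁ = 1.2217, v₂ = 5.6569

heading to target = atan2(-2−2, -4−0) = -2.3562
Δθ = wrap(-2.3562 − 2.0944) = 1.8326; ω₁ = Δθ/dt₁ = 1.2217
distance = √((-4−0)² + (-2−2)²) = 5.6569; v₂ = distance/dt₂ = 5.6569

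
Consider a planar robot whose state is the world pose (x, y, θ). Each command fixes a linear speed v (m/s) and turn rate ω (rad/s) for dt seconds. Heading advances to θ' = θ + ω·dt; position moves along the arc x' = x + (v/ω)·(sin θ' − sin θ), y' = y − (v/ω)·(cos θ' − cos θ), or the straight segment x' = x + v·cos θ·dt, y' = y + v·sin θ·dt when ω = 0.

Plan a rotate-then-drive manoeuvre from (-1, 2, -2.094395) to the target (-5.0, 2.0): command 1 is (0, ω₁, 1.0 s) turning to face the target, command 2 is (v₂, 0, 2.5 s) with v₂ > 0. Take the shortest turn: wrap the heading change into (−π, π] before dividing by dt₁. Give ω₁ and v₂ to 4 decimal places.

heading to target = atan2(2−2, -5−-1) = 3.1416
Δθ = wrap(3.1416 − -2.0944) = -1.0472; ω₁ = Δθ/dt₁ = -1.0472
distance = √((-5−-1)² + (2−2)²) = 4.0000; v₂ = distance/dt₂ = 1.6000

ω₁ = -1.0472, v₂ = 1.6000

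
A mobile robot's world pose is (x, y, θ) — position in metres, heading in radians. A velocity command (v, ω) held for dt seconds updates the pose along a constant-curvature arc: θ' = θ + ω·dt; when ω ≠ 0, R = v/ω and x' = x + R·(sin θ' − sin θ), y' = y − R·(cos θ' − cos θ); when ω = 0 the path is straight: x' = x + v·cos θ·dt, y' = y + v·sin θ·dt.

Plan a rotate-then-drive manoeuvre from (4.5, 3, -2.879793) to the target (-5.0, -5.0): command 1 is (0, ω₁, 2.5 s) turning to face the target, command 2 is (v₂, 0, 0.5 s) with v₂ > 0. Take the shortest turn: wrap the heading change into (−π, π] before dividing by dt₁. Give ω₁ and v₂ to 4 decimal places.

heading to target = atan2(-5−3, -5−4.5) = -2.4417
Δθ = wrap(-2.4417 − -2.8798) = 0.4381; ω₁ = Δθ/dt₁ = 0.1752
distance = √((-5−4.5)² + (-5−3)²) = 12.4197; v₂ = distance/dt₂ = 24.8395

ω₁ = 0.1752, v₂ = 24.8395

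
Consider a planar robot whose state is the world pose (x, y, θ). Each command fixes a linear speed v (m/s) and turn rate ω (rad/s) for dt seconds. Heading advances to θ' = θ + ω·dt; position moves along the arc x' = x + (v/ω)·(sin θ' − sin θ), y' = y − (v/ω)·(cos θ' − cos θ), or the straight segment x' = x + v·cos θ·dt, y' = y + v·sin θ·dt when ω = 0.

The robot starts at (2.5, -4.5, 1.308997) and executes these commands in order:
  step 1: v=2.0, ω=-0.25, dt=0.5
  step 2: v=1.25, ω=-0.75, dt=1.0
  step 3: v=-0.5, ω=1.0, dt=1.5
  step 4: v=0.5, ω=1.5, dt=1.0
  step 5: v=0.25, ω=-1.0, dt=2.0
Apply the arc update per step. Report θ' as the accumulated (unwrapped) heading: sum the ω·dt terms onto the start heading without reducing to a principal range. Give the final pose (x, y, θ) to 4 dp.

step 1: θ'=1.1840 (R=-8.0000) → pose (2.8184, -3.5527, 1.1840)
step 2: θ'=0.4340 (R=-1.6667) → pose (3.6611, -2.6693, 0.4340)
step 3: θ'=1.9340 (R=-0.5000) → pose (3.4040, -3.3006, 1.9340)
step 4: θ'=3.4340 (R=0.3333) → pose (2.9963, -3.0998, 3.4340)
step 5: θ'=1.4340 (R=-0.2500) → pose (2.6766, -2.8263, 1.4340)

(2.6766, -2.8263, 1.4340)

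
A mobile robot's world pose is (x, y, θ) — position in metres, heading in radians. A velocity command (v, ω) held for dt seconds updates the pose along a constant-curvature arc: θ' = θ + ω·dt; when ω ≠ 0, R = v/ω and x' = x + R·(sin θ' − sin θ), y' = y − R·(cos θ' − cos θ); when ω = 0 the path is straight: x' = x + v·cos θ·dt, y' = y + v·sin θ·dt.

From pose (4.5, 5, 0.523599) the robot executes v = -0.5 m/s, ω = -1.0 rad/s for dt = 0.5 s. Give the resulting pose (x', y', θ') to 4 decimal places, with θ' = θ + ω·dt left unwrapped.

(4.2618, 4.9332, 0.0236)

θ' = 0.5236 + -1.0·0.5 = 0.0236
R = v/ω = -0.5/-1.0 = 0.5000
x' = 4.5 + 0.5000·(sin 0.0236 − sin 0.5236) = 4.2618
y' = 5 − 0.5000·(cos 0.0236 − cos 0.5236) = 4.9332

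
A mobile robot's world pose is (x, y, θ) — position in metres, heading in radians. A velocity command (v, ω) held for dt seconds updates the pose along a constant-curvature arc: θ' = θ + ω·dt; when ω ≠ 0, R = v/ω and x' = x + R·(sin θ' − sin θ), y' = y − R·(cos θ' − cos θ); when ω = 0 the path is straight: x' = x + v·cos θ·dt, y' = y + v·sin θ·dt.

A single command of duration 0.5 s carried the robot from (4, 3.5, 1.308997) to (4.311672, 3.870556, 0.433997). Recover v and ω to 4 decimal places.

Δθ = 0.433997 − 1.308997 = -0.875000
ω = Δθ/dt = -0.875000/0.5 = -1.7500
R = −Δy/(cos θ' − cos θ) = -0.5714
v = R·ω = -0.5714·-1.7500 = 1.0000

v = 1.0000, ω = -1.7500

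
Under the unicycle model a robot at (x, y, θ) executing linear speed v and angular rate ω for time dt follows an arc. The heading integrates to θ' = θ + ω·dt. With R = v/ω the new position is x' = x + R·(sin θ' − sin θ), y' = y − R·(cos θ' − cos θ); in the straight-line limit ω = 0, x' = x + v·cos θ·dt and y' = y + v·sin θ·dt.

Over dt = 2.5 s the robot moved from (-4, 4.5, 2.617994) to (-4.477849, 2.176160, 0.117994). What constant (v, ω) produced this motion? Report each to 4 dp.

Δθ = 0.117994 − 2.617994 = -2.500000
ω = Δθ/dt = -2.500000/2.5 = -1.0000
R = −Δy/(cos θ' − cos θ) = 1.2500
v = R·ω = 1.2500·-1.0000 = -1.2500

v = -1.2500, ω = -1.0000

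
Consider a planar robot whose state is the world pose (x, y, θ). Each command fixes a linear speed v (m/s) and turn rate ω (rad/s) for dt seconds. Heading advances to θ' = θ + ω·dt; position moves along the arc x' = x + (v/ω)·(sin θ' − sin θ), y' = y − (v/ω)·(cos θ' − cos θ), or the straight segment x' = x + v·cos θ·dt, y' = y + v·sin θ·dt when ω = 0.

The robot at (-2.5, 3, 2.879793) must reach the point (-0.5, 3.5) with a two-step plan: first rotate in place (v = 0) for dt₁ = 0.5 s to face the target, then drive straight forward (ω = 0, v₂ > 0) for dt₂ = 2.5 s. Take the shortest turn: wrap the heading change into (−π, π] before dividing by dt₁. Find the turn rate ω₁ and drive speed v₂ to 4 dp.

heading to target = atan2(3.5−3, -0.5−-2.5) = 0.2450
Δθ = wrap(0.2450 − 2.8798) = -2.6348; ω₁ = Δθ/dt₁ = -5.2696
distance = √((-0.5−-2.5)² + (3.5−3)²) = 2.0616; v₂ = distance/dt₂ = 0.8246

ω₁ = -5.2696, v₂ = 0.8246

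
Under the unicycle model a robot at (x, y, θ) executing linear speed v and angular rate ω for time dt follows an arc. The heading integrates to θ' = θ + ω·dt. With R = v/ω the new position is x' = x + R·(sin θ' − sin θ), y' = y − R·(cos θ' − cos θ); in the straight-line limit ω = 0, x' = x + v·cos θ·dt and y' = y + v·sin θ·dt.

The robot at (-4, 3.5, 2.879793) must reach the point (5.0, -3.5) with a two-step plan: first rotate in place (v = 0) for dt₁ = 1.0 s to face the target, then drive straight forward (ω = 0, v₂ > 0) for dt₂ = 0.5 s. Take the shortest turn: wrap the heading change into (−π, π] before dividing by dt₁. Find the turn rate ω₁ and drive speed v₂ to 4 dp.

heading to target = atan2(-3.5−3.5, 5−-4) = -0.6610
Δθ = wrap(-0.6610 − 2.8798) = 2.7423; ω₁ = Δθ/dt₁ = 2.7423
distance = √((5−-4)² + (-3.5−3.5)²) = 11.4018; v₂ = distance/dt₂ = 22.8035

ω₁ = 2.7423, v₂ = 22.8035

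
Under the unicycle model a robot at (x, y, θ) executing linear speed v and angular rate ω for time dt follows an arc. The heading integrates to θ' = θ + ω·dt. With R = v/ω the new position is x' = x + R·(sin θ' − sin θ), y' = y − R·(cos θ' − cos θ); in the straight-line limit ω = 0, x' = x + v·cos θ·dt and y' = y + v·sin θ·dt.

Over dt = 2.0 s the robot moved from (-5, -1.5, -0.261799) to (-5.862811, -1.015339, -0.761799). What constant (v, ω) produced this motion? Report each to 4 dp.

Δθ = -0.761799 − -0.261799 = -0.500000
ω = Δθ/dt = -0.500000/2.0 = -0.2500
R = Δx/(sin θ' − sin θ) = 2.0000
v = R·ω = 2.0000·-0.2500 = -0.5000

v = -0.5000, ω = -0.2500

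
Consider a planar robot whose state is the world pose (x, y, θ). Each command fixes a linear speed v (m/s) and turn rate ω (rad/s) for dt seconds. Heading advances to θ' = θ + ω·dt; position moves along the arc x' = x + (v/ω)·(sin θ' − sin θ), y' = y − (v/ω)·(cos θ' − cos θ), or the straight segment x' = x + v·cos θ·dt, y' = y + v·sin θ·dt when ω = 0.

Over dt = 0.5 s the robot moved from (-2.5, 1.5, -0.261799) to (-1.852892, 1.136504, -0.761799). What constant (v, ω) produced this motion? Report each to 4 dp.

v = 1.5000, ω = -1.0000

Δθ = -0.761799 − -0.261799 = -0.500000
ω = Δθ/dt = -0.500000/0.5 = -1.0000
R = Δx/(sin θ' − sin θ) = -1.5000
v = R·ω = -1.5000·-1.0000 = 1.5000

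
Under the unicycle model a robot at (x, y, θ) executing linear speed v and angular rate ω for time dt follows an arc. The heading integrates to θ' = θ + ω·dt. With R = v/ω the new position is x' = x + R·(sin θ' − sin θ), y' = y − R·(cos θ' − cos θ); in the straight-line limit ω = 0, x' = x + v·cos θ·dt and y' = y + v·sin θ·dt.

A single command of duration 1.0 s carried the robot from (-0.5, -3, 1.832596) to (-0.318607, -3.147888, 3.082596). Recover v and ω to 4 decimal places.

v = -0.2500, ω = 1.2500

Δθ = 3.082596 − 1.832596 = 1.250000
ω = Δθ/dt = 1.250000/1.0 = 1.2500
R = Δx/(sin θ' − sin θ) = -0.2000
v = R·ω = -0.2000·1.2500 = -0.2500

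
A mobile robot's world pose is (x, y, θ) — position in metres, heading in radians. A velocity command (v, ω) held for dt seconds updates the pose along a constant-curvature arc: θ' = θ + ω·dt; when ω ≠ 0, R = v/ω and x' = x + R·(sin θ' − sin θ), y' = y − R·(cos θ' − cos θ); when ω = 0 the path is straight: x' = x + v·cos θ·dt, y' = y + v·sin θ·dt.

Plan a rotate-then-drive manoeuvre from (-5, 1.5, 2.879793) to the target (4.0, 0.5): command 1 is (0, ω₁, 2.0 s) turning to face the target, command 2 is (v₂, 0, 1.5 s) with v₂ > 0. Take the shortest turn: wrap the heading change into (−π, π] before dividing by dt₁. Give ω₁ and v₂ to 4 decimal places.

ω₁ = -1.4952, v₂ = 6.0369

heading to target = atan2(0.5−1.5, 4−-5) = -0.1107
Δθ = wrap(-0.1107 − 2.8798) = -2.9905; ω₁ = Δθ/dt₁ = -1.4952
distance = √((4−-5)² + (0.5−1.5)²) = 9.0554; v₂ = distance/dt₂ = 6.0369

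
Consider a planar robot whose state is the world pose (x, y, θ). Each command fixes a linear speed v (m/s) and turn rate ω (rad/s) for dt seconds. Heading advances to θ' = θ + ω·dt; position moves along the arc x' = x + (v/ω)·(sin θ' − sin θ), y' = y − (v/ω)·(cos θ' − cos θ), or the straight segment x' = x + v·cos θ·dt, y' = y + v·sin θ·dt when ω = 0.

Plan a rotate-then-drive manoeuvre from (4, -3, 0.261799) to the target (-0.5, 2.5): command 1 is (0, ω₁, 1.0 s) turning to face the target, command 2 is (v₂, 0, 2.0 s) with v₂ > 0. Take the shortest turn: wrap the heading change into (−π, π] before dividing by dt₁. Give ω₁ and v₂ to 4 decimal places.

heading to target = atan2(2.5−-3, -0.5−4) = 2.2565
Δθ = wrap(2.2565 − 0.2618) = 1.9947; ω₁ = Δθ/dt₁ = 1.9947
distance = √((-0.5−4)² + (2.5−-3)²) = 7.1063; v₂ = distance/dt₂ = 3.5532

ω₁ = 1.9947, v₂ = 3.5532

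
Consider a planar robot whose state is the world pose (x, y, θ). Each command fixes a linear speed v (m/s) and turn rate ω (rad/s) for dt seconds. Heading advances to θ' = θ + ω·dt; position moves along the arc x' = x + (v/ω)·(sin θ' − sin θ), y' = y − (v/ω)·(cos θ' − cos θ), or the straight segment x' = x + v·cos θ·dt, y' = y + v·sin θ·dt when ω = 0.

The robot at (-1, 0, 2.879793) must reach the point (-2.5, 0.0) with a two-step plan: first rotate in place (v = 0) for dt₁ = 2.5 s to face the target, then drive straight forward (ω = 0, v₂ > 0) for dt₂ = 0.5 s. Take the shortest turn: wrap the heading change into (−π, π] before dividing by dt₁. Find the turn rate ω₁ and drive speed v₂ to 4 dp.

heading to target = atan2(0−0, -2.5−-1) = 3.1416
Δθ = wrap(3.1416 − 2.8798) = 0.2618; ω₁ = Δθ/dt₁ = 0.1047
distance = √((-2.5−-1)² + (0−0)²) = 1.5000; v₂ = distance/dt₂ = 3.0000

ω₁ = 0.1047, v₂ = 3.0000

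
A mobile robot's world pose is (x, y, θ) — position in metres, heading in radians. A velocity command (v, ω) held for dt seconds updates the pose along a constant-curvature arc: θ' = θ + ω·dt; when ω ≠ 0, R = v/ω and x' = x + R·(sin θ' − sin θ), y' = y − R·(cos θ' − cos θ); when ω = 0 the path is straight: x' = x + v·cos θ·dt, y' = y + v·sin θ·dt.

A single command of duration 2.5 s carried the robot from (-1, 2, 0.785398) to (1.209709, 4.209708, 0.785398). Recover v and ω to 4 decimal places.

v = 1.2500, ω = 0.0000

Δθ = 0.785398 − 0.785398 = 0.000000
ω = Δθ/dt = 0.000000/2.5 = 0.0000
ω = 0 → v = (Δx·cos θ + Δy·sin θ)/dt = 1.2500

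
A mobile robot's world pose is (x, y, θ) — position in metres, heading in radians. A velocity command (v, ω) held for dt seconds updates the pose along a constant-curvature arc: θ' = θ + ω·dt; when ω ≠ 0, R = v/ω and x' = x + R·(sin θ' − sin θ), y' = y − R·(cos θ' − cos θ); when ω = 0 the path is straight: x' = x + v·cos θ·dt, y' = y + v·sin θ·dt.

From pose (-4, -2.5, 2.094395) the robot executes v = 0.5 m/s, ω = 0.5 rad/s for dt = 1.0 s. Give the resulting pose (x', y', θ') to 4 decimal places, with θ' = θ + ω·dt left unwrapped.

θ' = 2.0944 + 0.5·1.0 = 2.5944
R = v/ω = 0.5/0.5 = 1.0000
x' = -4 + 1.0000·(sin 2.5944 − sin 2.0944) = -4.3457
y' = -2.5 − 1.0000·(cos 2.5944 − cos 2.0944) = -2.1460

(-4.3457, -2.1460, 2.5944)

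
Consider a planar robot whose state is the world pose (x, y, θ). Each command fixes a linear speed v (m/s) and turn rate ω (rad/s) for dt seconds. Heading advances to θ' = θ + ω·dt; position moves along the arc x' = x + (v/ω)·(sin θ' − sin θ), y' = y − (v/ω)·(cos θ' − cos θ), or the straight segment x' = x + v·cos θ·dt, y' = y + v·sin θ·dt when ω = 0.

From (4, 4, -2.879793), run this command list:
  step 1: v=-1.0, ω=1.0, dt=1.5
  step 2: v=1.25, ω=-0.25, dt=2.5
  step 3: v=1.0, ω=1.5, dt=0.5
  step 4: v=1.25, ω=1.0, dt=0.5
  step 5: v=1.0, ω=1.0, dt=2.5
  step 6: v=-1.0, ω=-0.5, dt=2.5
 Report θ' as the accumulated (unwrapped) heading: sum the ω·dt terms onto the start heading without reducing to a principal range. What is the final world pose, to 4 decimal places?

(5.3040, -0.1104, 0.4952)

step 1: θ'=-1.3798 (R=-1.0000) → pose (4.7230, 5.1558, -1.3798)
step 2: θ'=-2.0048 (R=-5.0000) → pose (4.3504, 2.1040, -2.0048)
step 3: θ'=-1.2548 (R=0.6667) → pose (4.3216, 1.6165, -1.2548)
step 4: θ'=-0.7548 (R=1.2500) → pose (4.6533, 1.0945, -0.7548)
step 5: θ'=1.7452 (R=1.0000) → pose (6.3232, 1.9964, 1.7452)
step 6: θ'=0.4952 (R=2.0000) → pose (5.3040, -0.1104, 0.4952)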